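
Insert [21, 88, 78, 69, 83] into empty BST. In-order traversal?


Insert 21: root
Insert 88: R from 21
Insert 78: R from 21 -> L from 88
Insert 69: R from 21 -> L from 88 -> L from 78
Insert 83: R from 21 -> L from 88 -> R from 78

In-order: [21, 69, 78, 83, 88]


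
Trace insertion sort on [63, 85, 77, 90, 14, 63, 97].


Initial: [63, 85, 77, 90, 14, 63, 97]
Insert 85: [63, 85, 77, 90, 14, 63, 97]
Insert 77: [63, 77, 85, 90, 14, 63, 97]
Insert 90: [63, 77, 85, 90, 14, 63, 97]
Insert 14: [14, 63, 77, 85, 90, 63, 97]
Insert 63: [14, 63, 63, 77, 85, 90, 97]
Insert 97: [14, 63, 63, 77, 85, 90, 97]

Sorted: [14, 63, 63, 77, 85, 90, 97]


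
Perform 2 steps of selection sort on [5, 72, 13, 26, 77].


Initial: [5, 72, 13, 26, 77]
Step 1: min=5 at 0
  Swap: [5, 72, 13, 26, 77]
Step 2: min=13 at 2
  Swap: [5, 13, 72, 26, 77]

After 2 steps: [5, 13, 72, 26, 77]


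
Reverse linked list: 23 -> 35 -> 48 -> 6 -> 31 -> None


Step 1: curr=23, set curr.next=prev(None) | reversed so far: 23
Step 2: curr=35, set curr.next=prev(23) | reversed so far: 35 -> 23
Step 3: curr=48, set curr.next=prev(35) | reversed so far: 48 -> 35 -> 23
Step 4: curr=6, set curr.next=prev(48) | reversed so far: 6 -> 48 -> 35 -> 23
Step 5: curr=31, set curr.next=prev(6) | reversed so far: 31 -> 6 -> 48 -> 35 -> 23

31 -> 6 -> 48 -> 35 -> 23 -> None


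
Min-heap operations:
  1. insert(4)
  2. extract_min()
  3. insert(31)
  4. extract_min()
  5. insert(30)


insert(4) -> [4]
extract_min()->4, []
insert(31) -> [31]
extract_min()->31, []
insert(30) -> [30]

Final heap: [30]


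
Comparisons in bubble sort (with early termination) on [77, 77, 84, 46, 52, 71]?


Algorithm: bubble sort (with early termination)
Input: [77, 77, 84, 46, 52, 71]
Sorted: [46, 52, 71, 77, 77, 84]

14


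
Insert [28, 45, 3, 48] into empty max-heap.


Insert 28: [28]
Insert 45: [45, 28]
Insert 3: [45, 28, 3]
Insert 48: [48, 45, 3, 28]

Final heap: [48, 45, 3, 28]


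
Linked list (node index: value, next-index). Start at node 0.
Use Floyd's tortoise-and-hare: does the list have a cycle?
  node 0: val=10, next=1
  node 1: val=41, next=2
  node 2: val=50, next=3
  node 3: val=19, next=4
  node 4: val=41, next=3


Floyd's tortoise (slow, +1) and hare (fast, +2):
  init: slow=0, fast=0
  step 1: slow=1, fast=2
  step 2: slow=2, fast=4
  step 3: slow=3, fast=4
  step 4: slow=4, fast=4
  slow == fast at node 4: cycle detected

Cycle: yes


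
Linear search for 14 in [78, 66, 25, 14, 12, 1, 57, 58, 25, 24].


i=0: 78!=14
i=1: 66!=14
i=2: 25!=14
i=3: 14==14 found!

Found at 3, 4 comps


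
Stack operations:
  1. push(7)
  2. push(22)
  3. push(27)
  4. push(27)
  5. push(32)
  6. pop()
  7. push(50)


push(7) -> [7]
push(22) -> [7, 22]
push(27) -> [7, 22, 27]
push(27) -> [7, 22, 27, 27]
push(32) -> [7, 22, 27, 27, 32]
pop()->32, [7, 22, 27, 27]
push(50) -> [7, 22, 27, 27, 50]

Final stack: [7, 22, 27, 27, 50]


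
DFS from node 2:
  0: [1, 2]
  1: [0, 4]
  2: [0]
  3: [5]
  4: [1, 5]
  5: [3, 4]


Visit 2, push [0]
Visit 0, push [1]
Visit 1, push [4]
Visit 4, push [5]
Visit 5, push [3]
Visit 3, push []

DFS order: [2, 0, 1, 4, 5, 3]


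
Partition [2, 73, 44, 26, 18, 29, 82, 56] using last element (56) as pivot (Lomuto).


Pivot: 56
  2 <= 56: advance i (no swap)
  44 <= 56: swap -> [2, 44, 73, 26, 18, 29, 82, 56]
  26 <= 56: swap -> [2, 44, 26, 73, 18, 29, 82, 56]
  18 <= 56: swap -> [2, 44, 26, 18, 73, 29, 82, 56]
  29 <= 56: swap -> [2, 44, 26, 18, 29, 73, 82, 56]
Place pivot at 5: [2, 44, 26, 18, 29, 56, 82, 73]

Partitioned: [2, 44, 26, 18, 29, 56, 82, 73]


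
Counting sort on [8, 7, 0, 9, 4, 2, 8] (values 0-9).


Input: [8, 7, 0, 9, 4, 2, 8]
Counts: [1, 0, 1, 0, 1, 0, 0, 1, 2, 1]

Sorted: [0, 2, 4, 7, 8, 8, 9]


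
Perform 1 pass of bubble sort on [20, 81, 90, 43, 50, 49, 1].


Initial: [20, 81, 90, 43, 50, 49, 1]
Pass 1: [20, 81, 43, 50, 49, 1, 90] (4 swaps)

After 1 pass: [20, 81, 43, 50, 49, 1, 90]


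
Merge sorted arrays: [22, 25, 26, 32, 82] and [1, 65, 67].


Take 1 from B
Take 22 from A
Take 25 from A
Take 26 from A
Take 32 from A
Take 65 from B
Take 67 from B

Merged: [1, 22, 25, 26, 32, 65, 67, 82]


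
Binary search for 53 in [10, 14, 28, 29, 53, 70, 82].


Step 1: lo=0, hi=6, mid=3, val=29
Step 2: lo=4, hi=6, mid=5, val=70
Step 3: lo=4, hi=4, mid=4, val=53

Found at index 4


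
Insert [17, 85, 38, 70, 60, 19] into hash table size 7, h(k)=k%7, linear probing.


Insert 17: h=3 -> slot 3
Insert 85: h=1 -> slot 1
Insert 38: h=3, 1 probes -> slot 4
Insert 70: h=0 -> slot 0
Insert 60: h=4, 1 probes -> slot 5
Insert 19: h=5, 1 probes -> slot 6

Table: [70, 85, None, 17, 38, 60, 19]


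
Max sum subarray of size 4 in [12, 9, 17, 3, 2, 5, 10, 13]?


[0:4]: 41
[1:5]: 31
[2:6]: 27
[3:7]: 20
[4:8]: 30

Max: 41 at [0:4]


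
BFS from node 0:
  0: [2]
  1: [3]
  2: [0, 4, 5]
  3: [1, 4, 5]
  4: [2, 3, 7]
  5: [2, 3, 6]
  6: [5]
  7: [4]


Visit 0, enqueue [2]
Visit 2, enqueue [4, 5]
Visit 4, enqueue [3, 7]
Visit 5, enqueue [6]
Visit 3, enqueue [1]
Visit 7, enqueue []
Visit 6, enqueue []
Visit 1, enqueue []

BFS order: [0, 2, 4, 5, 3, 7, 6, 1]


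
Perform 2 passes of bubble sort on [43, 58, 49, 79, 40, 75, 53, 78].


Initial: [43, 58, 49, 79, 40, 75, 53, 78]
Pass 1: [43, 49, 58, 40, 75, 53, 78, 79] (5 swaps)
Pass 2: [43, 49, 40, 58, 53, 75, 78, 79] (2 swaps)

After 2 passes: [43, 49, 40, 58, 53, 75, 78, 79]


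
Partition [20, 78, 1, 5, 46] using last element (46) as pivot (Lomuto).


Pivot: 46
  20 <= 46: advance i (no swap)
  1 <= 46: swap -> [20, 1, 78, 5, 46]
  5 <= 46: swap -> [20, 1, 5, 78, 46]
Place pivot at 3: [20, 1, 5, 46, 78]

Partitioned: [20, 1, 5, 46, 78]


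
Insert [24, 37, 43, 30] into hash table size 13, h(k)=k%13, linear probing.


Insert 24: h=11 -> slot 11
Insert 37: h=11, 1 probes -> slot 12
Insert 43: h=4 -> slot 4
Insert 30: h=4, 1 probes -> slot 5

Table: [None, None, None, None, 43, 30, None, None, None, None, None, 24, 37]


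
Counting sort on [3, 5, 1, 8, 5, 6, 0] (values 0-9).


Input: [3, 5, 1, 8, 5, 6, 0]
Counts: [1, 1, 0, 1, 0, 2, 1, 0, 1, 0]

Sorted: [0, 1, 3, 5, 5, 6, 8]


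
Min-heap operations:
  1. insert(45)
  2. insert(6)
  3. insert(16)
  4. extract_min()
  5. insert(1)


insert(45) -> [45]
insert(6) -> [6, 45]
insert(16) -> [6, 45, 16]
extract_min()->6, [16, 45]
insert(1) -> [1, 45, 16]

Final heap: [1, 45, 16]


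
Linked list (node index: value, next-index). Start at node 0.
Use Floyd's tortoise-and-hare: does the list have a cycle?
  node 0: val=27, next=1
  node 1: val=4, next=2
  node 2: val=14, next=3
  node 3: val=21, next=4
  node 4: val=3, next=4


Floyd's tortoise (slow, +1) and hare (fast, +2):
  init: slow=0, fast=0
  step 1: slow=1, fast=2
  step 2: slow=2, fast=4
  step 3: slow=3, fast=4
  step 4: slow=4, fast=4
  slow == fast at node 4: cycle detected

Cycle: yes


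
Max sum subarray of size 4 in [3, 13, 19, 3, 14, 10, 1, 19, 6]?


[0:4]: 38
[1:5]: 49
[2:6]: 46
[3:7]: 28
[4:8]: 44
[5:9]: 36

Max: 49 at [1:5]


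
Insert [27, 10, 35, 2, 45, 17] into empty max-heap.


Insert 27: [27]
Insert 10: [27, 10]
Insert 35: [35, 10, 27]
Insert 2: [35, 10, 27, 2]
Insert 45: [45, 35, 27, 2, 10]
Insert 17: [45, 35, 27, 2, 10, 17]

Final heap: [45, 35, 27, 2, 10, 17]


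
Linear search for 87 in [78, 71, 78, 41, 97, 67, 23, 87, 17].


i=0: 78!=87
i=1: 71!=87
i=2: 78!=87
i=3: 41!=87
i=4: 97!=87
i=5: 67!=87
i=6: 23!=87
i=7: 87==87 found!

Found at 7, 8 comps


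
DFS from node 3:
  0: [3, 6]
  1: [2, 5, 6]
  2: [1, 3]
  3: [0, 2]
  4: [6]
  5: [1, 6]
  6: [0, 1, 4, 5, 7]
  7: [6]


Visit 3, push [2, 0]
Visit 0, push [6]
Visit 6, push [7, 5, 4, 1]
Visit 1, push [5, 2]
Visit 2, push []
Visit 5, push []
Visit 4, push []
Visit 7, push []

DFS order: [3, 0, 6, 1, 2, 5, 4, 7]


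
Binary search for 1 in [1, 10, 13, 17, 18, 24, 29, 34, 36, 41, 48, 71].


Step 1: lo=0, hi=11, mid=5, val=24
Step 2: lo=0, hi=4, mid=2, val=13
Step 3: lo=0, hi=1, mid=0, val=1

Found at index 0


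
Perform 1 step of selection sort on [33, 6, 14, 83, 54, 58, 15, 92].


Initial: [33, 6, 14, 83, 54, 58, 15, 92]
Step 1: min=6 at 1
  Swap: [6, 33, 14, 83, 54, 58, 15, 92]

After 1 step: [6, 33, 14, 83, 54, 58, 15, 92]


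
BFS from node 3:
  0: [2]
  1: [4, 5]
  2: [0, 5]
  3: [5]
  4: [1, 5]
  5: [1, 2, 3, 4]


Visit 3, enqueue [5]
Visit 5, enqueue [1, 2, 4]
Visit 1, enqueue []
Visit 2, enqueue [0]
Visit 4, enqueue []
Visit 0, enqueue []

BFS order: [3, 5, 1, 2, 4, 0]


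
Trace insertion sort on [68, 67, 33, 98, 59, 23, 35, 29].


Initial: [68, 67, 33, 98, 59, 23, 35, 29]
Insert 67: [67, 68, 33, 98, 59, 23, 35, 29]
Insert 33: [33, 67, 68, 98, 59, 23, 35, 29]
Insert 98: [33, 67, 68, 98, 59, 23, 35, 29]
Insert 59: [33, 59, 67, 68, 98, 23, 35, 29]
Insert 23: [23, 33, 59, 67, 68, 98, 35, 29]
Insert 35: [23, 33, 35, 59, 67, 68, 98, 29]
Insert 29: [23, 29, 33, 35, 59, 67, 68, 98]

Sorted: [23, 29, 33, 35, 59, 67, 68, 98]


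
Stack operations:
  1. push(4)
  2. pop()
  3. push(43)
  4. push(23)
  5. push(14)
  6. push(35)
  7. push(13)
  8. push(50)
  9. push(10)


push(4) -> [4]
pop()->4, []
push(43) -> [43]
push(23) -> [43, 23]
push(14) -> [43, 23, 14]
push(35) -> [43, 23, 14, 35]
push(13) -> [43, 23, 14, 35, 13]
push(50) -> [43, 23, 14, 35, 13, 50]
push(10) -> [43, 23, 14, 35, 13, 50, 10]

Final stack: [43, 23, 14, 35, 13, 50, 10]


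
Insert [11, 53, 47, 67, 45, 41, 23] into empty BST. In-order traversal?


Insert 11: root
Insert 53: R from 11
Insert 47: R from 11 -> L from 53
Insert 67: R from 11 -> R from 53
Insert 45: R from 11 -> L from 53 -> L from 47
Insert 41: R from 11 -> L from 53 -> L from 47 -> L from 45
Insert 23: R from 11 -> L from 53 -> L from 47 -> L from 45 -> L from 41

In-order: [11, 23, 41, 45, 47, 53, 67]


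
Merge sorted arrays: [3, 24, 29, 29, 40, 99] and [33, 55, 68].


Take 3 from A
Take 24 from A
Take 29 from A
Take 29 from A
Take 33 from B
Take 40 from A
Take 55 from B
Take 68 from B

Merged: [3, 24, 29, 29, 33, 40, 55, 68, 99]


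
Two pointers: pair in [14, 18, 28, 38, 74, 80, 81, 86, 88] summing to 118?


lo=0(14)+hi=8(88)=102
lo=1(18)+hi=8(88)=106
lo=2(28)+hi=8(88)=116
lo=3(38)+hi=8(88)=126
lo=3(38)+hi=7(86)=124
lo=3(38)+hi=6(81)=119
lo=3(38)+hi=5(80)=118

Yes: 38+80=118


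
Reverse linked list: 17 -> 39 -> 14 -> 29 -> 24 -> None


Step 1: curr=17, set curr.next=prev(None) | reversed so far: 17
Step 2: curr=39, set curr.next=prev(17) | reversed so far: 39 -> 17
Step 3: curr=14, set curr.next=prev(39) | reversed so far: 14 -> 39 -> 17
Step 4: curr=29, set curr.next=prev(14) | reversed so far: 29 -> 14 -> 39 -> 17
Step 5: curr=24, set curr.next=prev(29) | reversed so far: 24 -> 29 -> 14 -> 39 -> 17

24 -> 29 -> 14 -> 39 -> 17 -> None


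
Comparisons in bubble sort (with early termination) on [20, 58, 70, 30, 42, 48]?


Algorithm: bubble sort (with early termination)
Input: [20, 58, 70, 30, 42, 48]
Sorted: [20, 30, 42, 48, 58, 70]

12


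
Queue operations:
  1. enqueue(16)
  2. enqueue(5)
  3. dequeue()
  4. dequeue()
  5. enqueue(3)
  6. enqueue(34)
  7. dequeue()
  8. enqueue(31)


enqueue(16) -> [16]
enqueue(5) -> [16, 5]
dequeue()->16, [5]
dequeue()->5, []
enqueue(3) -> [3]
enqueue(34) -> [3, 34]
dequeue()->3, [34]
enqueue(31) -> [34, 31]

Final queue: [34, 31]


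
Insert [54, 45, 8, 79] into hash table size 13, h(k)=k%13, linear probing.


Insert 54: h=2 -> slot 2
Insert 45: h=6 -> slot 6
Insert 8: h=8 -> slot 8
Insert 79: h=1 -> slot 1

Table: [None, 79, 54, None, None, None, 45, None, 8, None, None, None, None]


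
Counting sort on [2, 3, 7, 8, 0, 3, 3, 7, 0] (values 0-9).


Input: [2, 3, 7, 8, 0, 3, 3, 7, 0]
Counts: [2, 0, 1, 3, 0, 0, 0, 2, 1, 0]

Sorted: [0, 0, 2, 3, 3, 3, 7, 7, 8]


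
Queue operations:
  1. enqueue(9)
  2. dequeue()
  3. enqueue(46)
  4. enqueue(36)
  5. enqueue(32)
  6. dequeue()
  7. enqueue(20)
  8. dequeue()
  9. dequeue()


enqueue(9) -> [9]
dequeue()->9, []
enqueue(46) -> [46]
enqueue(36) -> [46, 36]
enqueue(32) -> [46, 36, 32]
dequeue()->46, [36, 32]
enqueue(20) -> [36, 32, 20]
dequeue()->36, [32, 20]
dequeue()->32, [20]

Final queue: [20]


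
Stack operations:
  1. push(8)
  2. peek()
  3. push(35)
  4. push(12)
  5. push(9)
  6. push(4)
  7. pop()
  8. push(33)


push(8) -> [8]
peek()->8
push(35) -> [8, 35]
push(12) -> [8, 35, 12]
push(9) -> [8, 35, 12, 9]
push(4) -> [8, 35, 12, 9, 4]
pop()->4, [8, 35, 12, 9]
push(33) -> [8, 35, 12, 9, 33]

Final stack: [8, 35, 12, 9, 33]


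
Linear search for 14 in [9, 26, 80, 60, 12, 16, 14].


i=0: 9!=14
i=1: 26!=14
i=2: 80!=14
i=3: 60!=14
i=4: 12!=14
i=5: 16!=14
i=6: 14==14 found!

Found at 6, 7 comps


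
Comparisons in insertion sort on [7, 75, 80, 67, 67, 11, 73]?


Algorithm: insertion sort
Input: [7, 75, 80, 67, 67, 11, 73]
Sorted: [7, 11, 67, 67, 73, 75, 80]

16


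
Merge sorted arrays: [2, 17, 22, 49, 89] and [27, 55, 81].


Take 2 from A
Take 17 from A
Take 22 from A
Take 27 from B
Take 49 from A
Take 55 from B
Take 81 from B

Merged: [2, 17, 22, 27, 49, 55, 81, 89]


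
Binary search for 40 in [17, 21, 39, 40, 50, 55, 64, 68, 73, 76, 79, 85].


Step 1: lo=0, hi=11, mid=5, val=55
Step 2: lo=0, hi=4, mid=2, val=39
Step 3: lo=3, hi=4, mid=3, val=40

Found at index 3


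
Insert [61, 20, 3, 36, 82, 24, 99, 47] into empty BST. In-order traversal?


Insert 61: root
Insert 20: L from 61
Insert 3: L from 61 -> L from 20
Insert 36: L from 61 -> R from 20
Insert 82: R from 61
Insert 24: L from 61 -> R from 20 -> L from 36
Insert 99: R from 61 -> R from 82
Insert 47: L from 61 -> R from 20 -> R from 36

In-order: [3, 20, 24, 36, 47, 61, 82, 99]


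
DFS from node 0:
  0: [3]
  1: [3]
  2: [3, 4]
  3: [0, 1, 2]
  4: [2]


Visit 0, push [3]
Visit 3, push [2, 1]
Visit 1, push []
Visit 2, push [4]
Visit 4, push []

DFS order: [0, 3, 1, 2, 4]


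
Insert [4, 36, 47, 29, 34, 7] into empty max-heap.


Insert 4: [4]
Insert 36: [36, 4]
Insert 47: [47, 4, 36]
Insert 29: [47, 29, 36, 4]
Insert 34: [47, 34, 36, 4, 29]
Insert 7: [47, 34, 36, 4, 29, 7]

Final heap: [47, 34, 36, 4, 29, 7]


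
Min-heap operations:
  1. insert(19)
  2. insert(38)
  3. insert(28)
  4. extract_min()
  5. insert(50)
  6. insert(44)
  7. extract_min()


insert(19) -> [19]
insert(38) -> [19, 38]
insert(28) -> [19, 38, 28]
extract_min()->19, [28, 38]
insert(50) -> [28, 38, 50]
insert(44) -> [28, 38, 50, 44]
extract_min()->28, [38, 44, 50]

Final heap: [38, 44, 50]


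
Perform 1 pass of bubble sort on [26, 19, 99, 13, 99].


Initial: [26, 19, 99, 13, 99]
Pass 1: [19, 26, 13, 99, 99] (2 swaps)

After 1 pass: [19, 26, 13, 99, 99]


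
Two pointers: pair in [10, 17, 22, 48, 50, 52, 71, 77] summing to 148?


lo=0(10)+hi=7(77)=87
lo=1(17)+hi=7(77)=94
lo=2(22)+hi=7(77)=99
lo=3(48)+hi=7(77)=125
lo=4(50)+hi=7(77)=127
lo=5(52)+hi=7(77)=129
lo=6(71)+hi=7(77)=148

Yes: 71+77=148


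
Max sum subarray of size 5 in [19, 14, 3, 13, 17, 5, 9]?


[0:5]: 66
[1:6]: 52
[2:7]: 47

Max: 66 at [0:5]


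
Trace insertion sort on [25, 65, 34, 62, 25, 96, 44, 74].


Initial: [25, 65, 34, 62, 25, 96, 44, 74]
Insert 65: [25, 65, 34, 62, 25, 96, 44, 74]
Insert 34: [25, 34, 65, 62, 25, 96, 44, 74]
Insert 62: [25, 34, 62, 65, 25, 96, 44, 74]
Insert 25: [25, 25, 34, 62, 65, 96, 44, 74]
Insert 96: [25, 25, 34, 62, 65, 96, 44, 74]
Insert 44: [25, 25, 34, 44, 62, 65, 96, 74]
Insert 74: [25, 25, 34, 44, 62, 65, 74, 96]

Sorted: [25, 25, 34, 44, 62, 65, 74, 96]


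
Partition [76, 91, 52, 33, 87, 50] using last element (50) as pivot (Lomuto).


Pivot: 50
  33 <= 50: swap -> [33, 91, 52, 76, 87, 50]
Place pivot at 1: [33, 50, 52, 76, 87, 91]

Partitioned: [33, 50, 52, 76, 87, 91]


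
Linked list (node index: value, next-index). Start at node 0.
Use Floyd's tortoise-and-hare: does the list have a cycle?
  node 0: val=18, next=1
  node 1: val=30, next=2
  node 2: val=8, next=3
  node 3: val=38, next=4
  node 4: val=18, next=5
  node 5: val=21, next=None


Floyd's tortoise (slow, +1) and hare (fast, +2):
  init: slow=0, fast=0
  step 1: slow=1, fast=2
  step 2: slow=2, fast=4
  step 3: fast 4->5->None, no cycle

Cycle: no


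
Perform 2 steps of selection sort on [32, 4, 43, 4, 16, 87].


Initial: [32, 4, 43, 4, 16, 87]
Step 1: min=4 at 1
  Swap: [4, 32, 43, 4, 16, 87]
Step 2: min=4 at 3
  Swap: [4, 4, 43, 32, 16, 87]

After 2 steps: [4, 4, 43, 32, 16, 87]


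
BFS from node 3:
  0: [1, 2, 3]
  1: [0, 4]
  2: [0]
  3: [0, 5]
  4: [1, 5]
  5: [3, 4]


Visit 3, enqueue [0, 5]
Visit 0, enqueue [1, 2]
Visit 5, enqueue [4]
Visit 1, enqueue []
Visit 2, enqueue []
Visit 4, enqueue []

BFS order: [3, 0, 5, 1, 2, 4]


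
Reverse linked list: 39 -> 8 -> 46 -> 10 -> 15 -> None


Step 1: curr=39, set curr.next=prev(None) | reversed so far: 39
Step 2: curr=8, set curr.next=prev(39) | reversed so far: 8 -> 39
Step 3: curr=46, set curr.next=prev(8) | reversed so far: 46 -> 8 -> 39
Step 4: curr=10, set curr.next=prev(46) | reversed so far: 10 -> 46 -> 8 -> 39
Step 5: curr=15, set curr.next=prev(10) | reversed so far: 15 -> 10 -> 46 -> 8 -> 39

15 -> 10 -> 46 -> 8 -> 39 -> None


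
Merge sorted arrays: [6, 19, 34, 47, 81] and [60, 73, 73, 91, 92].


Take 6 from A
Take 19 from A
Take 34 from A
Take 47 from A
Take 60 from B
Take 73 from B
Take 73 from B
Take 81 from A

Merged: [6, 19, 34, 47, 60, 73, 73, 81, 91, 92]


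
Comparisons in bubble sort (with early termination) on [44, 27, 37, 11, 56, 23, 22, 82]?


Algorithm: bubble sort (with early termination)
Input: [44, 27, 37, 11, 56, 23, 22, 82]
Sorted: [11, 22, 23, 27, 37, 44, 56, 82]

27


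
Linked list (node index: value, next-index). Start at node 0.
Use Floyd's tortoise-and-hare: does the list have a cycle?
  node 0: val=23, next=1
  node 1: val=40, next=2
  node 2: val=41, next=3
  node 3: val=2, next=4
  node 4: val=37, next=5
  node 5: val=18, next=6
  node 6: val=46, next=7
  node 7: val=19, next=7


Floyd's tortoise (slow, +1) and hare (fast, +2):
  init: slow=0, fast=0
  step 1: slow=1, fast=2
  step 2: slow=2, fast=4
  step 3: slow=3, fast=6
  step 4: slow=4, fast=7
  step 5: slow=5, fast=7
  step 6: slow=6, fast=7
  step 7: slow=7, fast=7
  slow == fast at node 7: cycle detected

Cycle: yes


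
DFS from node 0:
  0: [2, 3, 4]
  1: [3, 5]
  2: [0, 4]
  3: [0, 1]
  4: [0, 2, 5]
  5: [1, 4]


Visit 0, push [4, 3, 2]
Visit 2, push [4]
Visit 4, push [5]
Visit 5, push [1]
Visit 1, push [3]
Visit 3, push []

DFS order: [0, 2, 4, 5, 1, 3]


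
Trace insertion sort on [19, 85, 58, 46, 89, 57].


Initial: [19, 85, 58, 46, 89, 57]
Insert 85: [19, 85, 58, 46, 89, 57]
Insert 58: [19, 58, 85, 46, 89, 57]
Insert 46: [19, 46, 58, 85, 89, 57]
Insert 89: [19, 46, 58, 85, 89, 57]
Insert 57: [19, 46, 57, 58, 85, 89]

Sorted: [19, 46, 57, 58, 85, 89]


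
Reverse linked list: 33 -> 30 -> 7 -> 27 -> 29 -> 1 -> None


Step 1: curr=33, set curr.next=prev(None) | reversed so far: 33
Step 2: curr=30, set curr.next=prev(33) | reversed so far: 30 -> 33
Step 3: curr=7, set curr.next=prev(30) | reversed so far: 7 -> 30 -> 33
Step 4: curr=27, set curr.next=prev(7) | reversed so far: 27 -> 7 -> 30 -> 33
Step 5: curr=29, set curr.next=prev(27) | reversed so far: 29 -> 27 -> 7 -> 30 -> 33
Step 6: curr=1, set curr.next=prev(29) | reversed so far: 1 -> 29 -> 27 -> 7 -> 30 -> 33

1 -> 29 -> 27 -> 7 -> 30 -> 33 -> None


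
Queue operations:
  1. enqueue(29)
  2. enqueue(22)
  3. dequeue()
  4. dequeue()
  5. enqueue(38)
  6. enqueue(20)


enqueue(29) -> [29]
enqueue(22) -> [29, 22]
dequeue()->29, [22]
dequeue()->22, []
enqueue(38) -> [38]
enqueue(20) -> [38, 20]

Final queue: [38, 20]


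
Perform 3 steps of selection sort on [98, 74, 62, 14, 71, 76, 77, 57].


Initial: [98, 74, 62, 14, 71, 76, 77, 57]
Step 1: min=14 at 3
  Swap: [14, 74, 62, 98, 71, 76, 77, 57]
Step 2: min=57 at 7
  Swap: [14, 57, 62, 98, 71, 76, 77, 74]
Step 3: min=62 at 2
  Swap: [14, 57, 62, 98, 71, 76, 77, 74]

After 3 steps: [14, 57, 62, 98, 71, 76, 77, 74]


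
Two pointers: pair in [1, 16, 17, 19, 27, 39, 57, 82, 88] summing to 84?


lo=0(1)+hi=8(88)=89
lo=0(1)+hi=7(82)=83
lo=1(16)+hi=7(82)=98
lo=1(16)+hi=6(57)=73
lo=2(17)+hi=6(57)=74
lo=3(19)+hi=6(57)=76
lo=4(27)+hi=6(57)=84

Yes: 27+57=84


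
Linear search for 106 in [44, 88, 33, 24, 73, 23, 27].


i=0: 44!=106
i=1: 88!=106
i=2: 33!=106
i=3: 24!=106
i=4: 73!=106
i=5: 23!=106
i=6: 27!=106

Not found, 7 comps


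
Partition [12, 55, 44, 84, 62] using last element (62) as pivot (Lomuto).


Pivot: 62
  12 <= 62: advance i (no swap)
  55 <= 62: advance i (no swap)
  44 <= 62: advance i (no swap)
Place pivot at 3: [12, 55, 44, 62, 84]

Partitioned: [12, 55, 44, 62, 84]


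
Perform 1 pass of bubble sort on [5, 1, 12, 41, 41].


Initial: [5, 1, 12, 41, 41]
Pass 1: [1, 5, 12, 41, 41] (1 swaps)

After 1 pass: [1, 5, 12, 41, 41]


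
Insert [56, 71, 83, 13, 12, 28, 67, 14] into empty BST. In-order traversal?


Insert 56: root
Insert 71: R from 56
Insert 83: R from 56 -> R from 71
Insert 13: L from 56
Insert 12: L from 56 -> L from 13
Insert 28: L from 56 -> R from 13
Insert 67: R from 56 -> L from 71
Insert 14: L from 56 -> R from 13 -> L from 28

In-order: [12, 13, 14, 28, 56, 67, 71, 83]


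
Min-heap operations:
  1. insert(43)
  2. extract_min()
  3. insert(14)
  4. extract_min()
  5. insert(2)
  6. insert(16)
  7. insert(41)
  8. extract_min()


insert(43) -> [43]
extract_min()->43, []
insert(14) -> [14]
extract_min()->14, []
insert(2) -> [2]
insert(16) -> [2, 16]
insert(41) -> [2, 16, 41]
extract_min()->2, [16, 41]

Final heap: [16, 41]


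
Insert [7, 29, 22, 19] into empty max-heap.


Insert 7: [7]
Insert 29: [29, 7]
Insert 22: [29, 7, 22]
Insert 19: [29, 19, 22, 7]

Final heap: [29, 19, 22, 7]


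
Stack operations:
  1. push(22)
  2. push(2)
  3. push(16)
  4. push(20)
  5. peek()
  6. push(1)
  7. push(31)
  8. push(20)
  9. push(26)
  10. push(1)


push(22) -> [22]
push(2) -> [22, 2]
push(16) -> [22, 2, 16]
push(20) -> [22, 2, 16, 20]
peek()->20
push(1) -> [22, 2, 16, 20, 1]
push(31) -> [22, 2, 16, 20, 1, 31]
push(20) -> [22, 2, 16, 20, 1, 31, 20]
push(26) -> [22, 2, 16, 20, 1, 31, 20, 26]
push(1) -> [22, 2, 16, 20, 1, 31, 20, 26, 1]

Final stack: [22, 2, 16, 20, 1, 31, 20, 26, 1]


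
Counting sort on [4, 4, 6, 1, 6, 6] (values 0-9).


Input: [4, 4, 6, 1, 6, 6]
Counts: [0, 1, 0, 0, 2, 0, 3, 0, 0, 0]

Sorted: [1, 4, 4, 6, 6, 6]


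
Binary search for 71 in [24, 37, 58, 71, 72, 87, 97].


Step 1: lo=0, hi=6, mid=3, val=71

Found at index 3


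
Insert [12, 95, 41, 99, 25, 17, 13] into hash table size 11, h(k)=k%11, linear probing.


Insert 12: h=1 -> slot 1
Insert 95: h=7 -> slot 7
Insert 41: h=8 -> slot 8
Insert 99: h=0 -> slot 0
Insert 25: h=3 -> slot 3
Insert 17: h=6 -> slot 6
Insert 13: h=2 -> slot 2

Table: [99, 12, 13, 25, None, None, 17, 95, 41, None, None]


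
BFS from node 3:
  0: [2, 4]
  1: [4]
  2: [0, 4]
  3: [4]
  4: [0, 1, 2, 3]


Visit 3, enqueue [4]
Visit 4, enqueue [0, 1, 2]
Visit 0, enqueue []
Visit 1, enqueue []
Visit 2, enqueue []

BFS order: [3, 4, 0, 1, 2]


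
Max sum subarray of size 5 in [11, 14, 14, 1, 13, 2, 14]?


[0:5]: 53
[1:6]: 44
[2:7]: 44

Max: 53 at [0:5]


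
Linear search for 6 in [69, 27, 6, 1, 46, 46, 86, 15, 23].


i=0: 69!=6
i=1: 27!=6
i=2: 6==6 found!

Found at 2, 3 comps


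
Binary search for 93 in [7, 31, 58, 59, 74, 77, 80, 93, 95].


Step 1: lo=0, hi=8, mid=4, val=74
Step 2: lo=5, hi=8, mid=6, val=80
Step 3: lo=7, hi=8, mid=7, val=93

Found at index 7


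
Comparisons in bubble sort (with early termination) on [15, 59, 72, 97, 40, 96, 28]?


Algorithm: bubble sort (with early termination)
Input: [15, 59, 72, 97, 40, 96, 28]
Sorted: [15, 28, 40, 59, 72, 96, 97]

21


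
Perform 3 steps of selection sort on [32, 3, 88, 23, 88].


Initial: [32, 3, 88, 23, 88]
Step 1: min=3 at 1
  Swap: [3, 32, 88, 23, 88]
Step 2: min=23 at 3
  Swap: [3, 23, 88, 32, 88]
Step 3: min=32 at 3
  Swap: [3, 23, 32, 88, 88]

After 3 steps: [3, 23, 32, 88, 88]


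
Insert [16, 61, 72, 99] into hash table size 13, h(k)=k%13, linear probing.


Insert 16: h=3 -> slot 3
Insert 61: h=9 -> slot 9
Insert 72: h=7 -> slot 7
Insert 99: h=8 -> slot 8

Table: [None, None, None, 16, None, None, None, 72, 99, 61, None, None, None]


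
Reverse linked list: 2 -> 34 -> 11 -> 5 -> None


Step 1: curr=2, set curr.next=prev(None) | reversed so far: 2
Step 2: curr=34, set curr.next=prev(2) | reversed so far: 34 -> 2
Step 3: curr=11, set curr.next=prev(34) | reversed so far: 11 -> 34 -> 2
Step 4: curr=5, set curr.next=prev(11) | reversed so far: 5 -> 11 -> 34 -> 2

5 -> 11 -> 34 -> 2 -> None


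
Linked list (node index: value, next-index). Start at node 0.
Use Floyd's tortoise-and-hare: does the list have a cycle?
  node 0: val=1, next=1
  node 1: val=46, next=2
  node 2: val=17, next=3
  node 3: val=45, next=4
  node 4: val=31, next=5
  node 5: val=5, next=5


Floyd's tortoise (slow, +1) and hare (fast, +2):
  init: slow=0, fast=0
  step 1: slow=1, fast=2
  step 2: slow=2, fast=4
  step 3: slow=3, fast=5
  step 4: slow=4, fast=5
  step 5: slow=5, fast=5
  slow == fast at node 5: cycle detected

Cycle: yes


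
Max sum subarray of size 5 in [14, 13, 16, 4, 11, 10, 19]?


[0:5]: 58
[1:6]: 54
[2:7]: 60

Max: 60 at [2:7]


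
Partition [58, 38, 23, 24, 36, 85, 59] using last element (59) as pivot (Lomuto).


Pivot: 59
  58 <= 59: advance i (no swap)
  38 <= 59: advance i (no swap)
  23 <= 59: advance i (no swap)
  24 <= 59: advance i (no swap)
  36 <= 59: advance i (no swap)
Place pivot at 5: [58, 38, 23, 24, 36, 59, 85]

Partitioned: [58, 38, 23, 24, 36, 59, 85]


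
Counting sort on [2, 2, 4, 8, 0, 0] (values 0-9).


Input: [2, 2, 4, 8, 0, 0]
Counts: [2, 0, 2, 0, 1, 0, 0, 0, 1, 0]

Sorted: [0, 0, 2, 2, 4, 8]


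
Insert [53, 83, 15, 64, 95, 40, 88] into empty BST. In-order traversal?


Insert 53: root
Insert 83: R from 53
Insert 15: L from 53
Insert 64: R from 53 -> L from 83
Insert 95: R from 53 -> R from 83
Insert 40: L from 53 -> R from 15
Insert 88: R from 53 -> R from 83 -> L from 95

In-order: [15, 40, 53, 64, 83, 88, 95]


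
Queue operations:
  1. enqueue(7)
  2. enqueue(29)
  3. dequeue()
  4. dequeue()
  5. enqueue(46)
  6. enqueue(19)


enqueue(7) -> [7]
enqueue(29) -> [7, 29]
dequeue()->7, [29]
dequeue()->29, []
enqueue(46) -> [46]
enqueue(19) -> [46, 19]

Final queue: [46, 19]


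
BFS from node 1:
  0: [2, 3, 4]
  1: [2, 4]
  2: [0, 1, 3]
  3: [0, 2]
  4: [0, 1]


Visit 1, enqueue [2, 4]
Visit 2, enqueue [0, 3]
Visit 4, enqueue []
Visit 0, enqueue []
Visit 3, enqueue []

BFS order: [1, 2, 4, 0, 3]


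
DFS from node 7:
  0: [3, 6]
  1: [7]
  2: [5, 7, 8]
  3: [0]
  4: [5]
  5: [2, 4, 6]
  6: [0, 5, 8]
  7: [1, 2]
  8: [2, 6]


Visit 7, push [2, 1]
Visit 1, push []
Visit 2, push [8, 5]
Visit 5, push [6, 4]
Visit 4, push []
Visit 6, push [8, 0]
Visit 0, push [3]
Visit 3, push []
Visit 8, push []

DFS order: [7, 1, 2, 5, 4, 6, 0, 3, 8]


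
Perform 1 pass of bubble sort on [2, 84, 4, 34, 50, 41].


Initial: [2, 84, 4, 34, 50, 41]
Pass 1: [2, 4, 34, 50, 41, 84] (4 swaps)

After 1 pass: [2, 4, 34, 50, 41, 84]


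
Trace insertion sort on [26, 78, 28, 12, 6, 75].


Initial: [26, 78, 28, 12, 6, 75]
Insert 78: [26, 78, 28, 12, 6, 75]
Insert 28: [26, 28, 78, 12, 6, 75]
Insert 12: [12, 26, 28, 78, 6, 75]
Insert 6: [6, 12, 26, 28, 78, 75]
Insert 75: [6, 12, 26, 28, 75, 78]

Sorted: [6, 12, 26, 28, 75, 78]


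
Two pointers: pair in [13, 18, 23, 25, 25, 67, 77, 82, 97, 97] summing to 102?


lo=0(13)+hi=9(97)=110
lo=0(13)+hi=8(97)=110
lo=0(13)+hi=7(82)=95
lo=1(18)+hi=7(82)=100
lo=2(23)+hi=7(82)=105
lo=2(23)+hi=6(77)=100
lo=3(25)+hi=6(77)=102

Yes: 25+77=102


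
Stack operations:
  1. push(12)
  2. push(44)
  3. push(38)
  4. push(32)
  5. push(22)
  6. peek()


push(12) -> [12]
push(44) -> [12, 44]
push(38) -> [12, 44, 38]
push(32) -> [12, 44, 38, 32]
push(22) -> [12, 44, 38, 32, 22]
peek()->22

Final stack: [12, 44, 38, 32, 22]


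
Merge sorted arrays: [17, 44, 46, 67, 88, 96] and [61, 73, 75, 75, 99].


Take 17 from A
Take 44 from A
Take 46 from A
Take 61 from B
Take 67 from A
Take 73 from B
Take 75 from B
Take 75 from B
Take 88 from A
Take 96 from A

Merged: [17, 44, 46, 61, 67, 73, 75, 75, 88, 96, 99]


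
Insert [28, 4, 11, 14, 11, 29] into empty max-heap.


Insert 28: [28]
Insert 4: [28, 4]
Insert 11: [28, 4, 11]
Insert 14: [28, 14, 11, 4]
Insert 11: [28, 14, 11, 4, 11]
Insert 29: [29, 14, 28, 4, 11, 11]

Final heap: [29, 14, 28, 4, 11, 11]


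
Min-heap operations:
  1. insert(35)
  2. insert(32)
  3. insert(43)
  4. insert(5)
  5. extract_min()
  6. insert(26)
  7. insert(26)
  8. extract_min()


insert(35) -> [35]
insert(32) -> [32, 35]
insert(43) -> [32, 35, 43]
insert(5) -> [5, 32, 43, 35]
extract_min()->5, [32, 35, 43]
insert(26) -> [26, 32, 43, 35]
insert(26) -> [26, 26, 43, 35, 32]
extract_min()->26, [26, 32, 43, 35]

Final heap: [26, 32, 43, 35]


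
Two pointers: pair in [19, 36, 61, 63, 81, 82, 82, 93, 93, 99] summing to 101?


lo=0(19)+hi=9(99)=118
lo=0(19)+hi=8(93)=112
lo=0(19)+hi=7(93)=112
lo=0(19)+hi=6(82)=101

Yes: 19+82=101


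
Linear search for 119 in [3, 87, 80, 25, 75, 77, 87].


i=0: 3!=119
i=1: 87!=119
i=2: 80!=119
i=3: 25!=119
i=4: 75!=119
i=5: 77!=119
i=6: 87!=119

Not found, 7 comps


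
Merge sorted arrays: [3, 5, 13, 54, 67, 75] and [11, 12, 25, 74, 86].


Take 3 from A
Take 5 from A
Take 11 from B
Take 12 from B
Take 13 from A
Take 25 from B
Take 54 from A
Take 67 from A
Take 74 from B
Take 75 from A

Merged: [3, 5, 11, 12, 13, 25, 54, 67, 74, 75, 86]


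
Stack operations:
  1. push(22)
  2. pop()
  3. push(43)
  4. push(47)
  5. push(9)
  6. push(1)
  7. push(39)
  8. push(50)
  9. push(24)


push(22) -> [22]
pop()->22, []
push(43) -> [43]
push(47) -> [43, 47]
push(9) -> [43, 47, 9]
push(1) -> [43, 47, 9, 1]
push(39) -> [43, 47, 9, 1, 39]
push(50) -> [43, 47, 9, 1, 39, 50]
push(24) -> [43, 47, 9, 1, 39, 50, 24]

Final stack: [43, 47, 9, 1, 39, 50, 24]


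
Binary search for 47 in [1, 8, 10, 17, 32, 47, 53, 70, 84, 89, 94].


Step 1: lo=0, hi=10, mid=5, val=47

Found at index 5


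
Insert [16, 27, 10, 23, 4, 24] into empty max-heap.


Insert 16: [16]
Insert 27: [27, 16]
Insert 10: [27, 16, 10]
Insert 23: [27, 23, 10, 16]
Insert 4: [27, 23, 10, 16, 4]
Insert 24: [27, 23, 24, 16, 4, 10]

Final heap: [27, 23, 24, 16, 4, 10]


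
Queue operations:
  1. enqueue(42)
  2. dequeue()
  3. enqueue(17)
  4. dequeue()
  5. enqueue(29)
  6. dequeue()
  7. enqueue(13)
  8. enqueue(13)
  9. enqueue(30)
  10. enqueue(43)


enqueue(42) -> [42]
dequeue()->42, []
enqueue(17) -> [17]
dequeue()->17, []
enqueue(29) -> [29]
dequeue()->29, []
enqueue(13) -> [13]
enqueue(13) -> [13, 13]
enqueue(30) -> [13, 13, 30]
enqueue(43) -> [13, 13, 30, 43]

Final queue: [13, 13, 30, 43]


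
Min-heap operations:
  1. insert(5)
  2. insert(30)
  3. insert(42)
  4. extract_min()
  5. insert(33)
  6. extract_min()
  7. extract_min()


insert(5) -> [5]
insert(30) -> [5, 30]
insert(42) -> [5, 30, 42]
extract_min()->5, [30, 42]
insert(33) -> [30, 42, 33]
extract_min()->30, [33, 42]
extract_min()->33, [42]

Final heap: [42]


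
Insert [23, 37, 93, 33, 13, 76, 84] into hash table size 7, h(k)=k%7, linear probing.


Insert 23: h=2 -> slot 2
Insert 37: h=2, 1 probes -> slot 3
Insert 93: h=2, 2 probes -> slot 4
Insert 33: h=5 -> slot 5
Insert 13: h=6 -> slot 6
Insert 76: h=6, 1 probes -> slot 0
Insert 84: h=0, 1 probes -> slot 1

Table: [76, 84, 23, 37, 93, 33, 13]


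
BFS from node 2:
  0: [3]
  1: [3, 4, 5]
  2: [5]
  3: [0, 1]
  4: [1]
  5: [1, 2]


Visit 2, enqueue [5]
Visit 5, enqueue [1]
Visit 1, enqueue [3, 4]
Visit 3, enqueue [0]
Visit 4, enqueue []
Visit 0, enqueue []

BFS order: [2, 5, 1, 3, 4, 0]


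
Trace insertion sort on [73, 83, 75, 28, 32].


Initial: [73, 83, 75, 28, 32]
Insert 83: [73, 83, 75, 28, 32]
Insert 75: [73, 75, 83, 28, 32]
Insert 28: [28, 73, 75, 83, 32]
Insert 32: [28, 32, 73, 75, 83]

Sorted: [28, 32, 73, 75, 83]


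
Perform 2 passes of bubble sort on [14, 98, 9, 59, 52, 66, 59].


Initial: [14, 98, 9, 59, 52, 66, 59]
Pass 1: [14, 9, 59, 52, 66, 59, 98] (5 swaps)
Pass 2: [9, 14, 52, 59, 59, 66, 98] (3 swaps)

After 2 passes: [9, 14, 52, 59, 59, 66, 98]


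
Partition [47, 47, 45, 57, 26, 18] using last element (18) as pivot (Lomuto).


Pivot: 18
Place pivot at 0: [18, 47, 45, 57, 26, 47]

Partitioned: [18, 47, 45, 57, 26, 47]


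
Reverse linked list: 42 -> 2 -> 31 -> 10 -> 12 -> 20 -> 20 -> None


Step 1: curr=42, set curr.next=prev(None) | reversed so far: 42
Step 2: curr=2, set curr.next=prev(42) | reversed so far: 2 -> 42
Step 3: curr=31, set curr.next=prev(2) | reversed so far: 31 -> 2 -> 42
Step 4: curr=10, set curr.next=prev(31) | reversed so far: 10 -> 31 -> 2 -> 42
Step 5: curr=12, set curr.next=prev(10) | reversed so far: 12 -> 10 -> 31 -> 2 -> 42
Step 6: curr=20, set curr.next=prev(12) | reversed so far: 20 -> 12 -> 10 -> 31 -> 2 -> 42
Step 7: curr=20, set curr.next=prev(20) | reversed so far: 20 -> 20 -> 12 -> 10 -> 31 -> 2 -> 42

20 -> 20 -> 12 -> 10 -> 31 -> 2 -> 42 -> None


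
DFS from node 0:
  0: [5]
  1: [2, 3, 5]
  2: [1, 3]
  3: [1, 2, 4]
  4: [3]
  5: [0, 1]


Visit 0, push [5]
Visit 5, push [1]
Visit 1, push [3, 2]
Visit 2, push [3]
Visit 3, push [4]
Visit 4, push []

DFS order: [0, 5, 1, 2, 3, 4]


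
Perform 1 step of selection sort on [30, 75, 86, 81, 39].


Initial: [30, 75, 86, 81, 39]
Step 1: min=30 at 0
  Swap: [30, 75, 86, 81, 39]

After 1 step: [30, 75, 86, 81, 39]


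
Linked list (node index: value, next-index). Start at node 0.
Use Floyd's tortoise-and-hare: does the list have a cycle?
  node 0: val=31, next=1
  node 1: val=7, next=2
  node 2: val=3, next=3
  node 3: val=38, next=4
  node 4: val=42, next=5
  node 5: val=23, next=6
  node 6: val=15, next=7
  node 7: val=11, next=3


Floyd's tortoise (slow, +1) and hare (fast, +2):
  init: slow=0, fast=0
  step 1: slow=1, fast=2
  step 2: slow=2, fast=4
  step 3: slow=3, fast=6
  step 4: slow=4, fast=3
  step 5: slow=5, fast=5
  slow == fast at node 5: cycle detected

Cycle: yes


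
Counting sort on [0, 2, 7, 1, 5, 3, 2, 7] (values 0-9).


Input: [0, 2, 7, 1, 5, 3, 2, 7]
Counts: [1, 1, 2, 1, 0, 1, 0, 2, 0, 0]

Sorted: [0, 1, 2, 2, 3, 5, 7, 7]


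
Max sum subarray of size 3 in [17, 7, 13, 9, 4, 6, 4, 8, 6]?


[0:3]: 37
[1:4]: 29
[2:5]: 26
[3:6]: 19
[4:7]: 14
[5:8]: 18
[6:9]: 18

Max: 37 at [0:3]


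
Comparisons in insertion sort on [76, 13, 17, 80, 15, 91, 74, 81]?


Algorithm: insertion sort
Input: [76, 13, 17, 80, 15, 91, 74, 81]
Sorted: [13, 15, 17, 74, 76, 80, 81, 91]

15


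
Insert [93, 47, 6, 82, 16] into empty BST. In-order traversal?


Insert 93: root
Insert 47: L from 93
Insert 6: L from 93 -> L from 47
Insert 82: L from 93 -> R from 47
Insert 16: L from 93 -> L from 47 -> R from 6

In-order: [6, 16, 47, 82, 93]


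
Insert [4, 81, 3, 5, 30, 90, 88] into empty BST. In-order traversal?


Insert 4: root
Insert 81: R from 4
Insert 3: L from 4
Insert 5: R from 4 -> L from 81
Insert 30: R from 4 -> L from 81 -> R from 5
Insert 90: R from 4 -> R from 81
Insert 88: R from 4 -> R from 81 -> L from 90

In-order: [3, 4, 5, 30, 81, 88, 90]


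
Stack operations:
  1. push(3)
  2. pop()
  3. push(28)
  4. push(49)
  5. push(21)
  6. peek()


push(3) -> [3]
pop()->3, []
push(28) -> [28]
push(49) -> [28, 49]
push(21) -> [28, 49, 21]
peek()->21

Final stack: [28, 49, 21]


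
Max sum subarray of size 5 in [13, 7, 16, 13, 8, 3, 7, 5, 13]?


[0:5]: 57
[1:6]: 47
[2:7]: 47
[3:8]: 36
[4:9]: 36

Max: 57 at [0:5]


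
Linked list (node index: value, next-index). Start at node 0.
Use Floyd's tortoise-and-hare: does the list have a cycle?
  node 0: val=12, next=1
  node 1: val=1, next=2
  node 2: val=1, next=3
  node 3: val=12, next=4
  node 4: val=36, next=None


Floyd's tortoise (slow, +1) and hare (fast, +2):
  init: slow=0, fast=0
  step 1: slow=1, fast=2
  step 2: slow=2, fast=4
  step 3: fast -> None, no cycle

Cycle: no


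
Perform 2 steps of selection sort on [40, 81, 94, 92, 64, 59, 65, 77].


Initial: [40, 81, 94, 92, 64, 59, 65, 77]
Step 1: min=40 at 0
  Swap: [40, 81, 94, 92, 64, 59, 65, 77]
Step 2: min=59 at 5
  Swap: [40, 59, 94, 92, 64, 81, 65, 77]

After 2 steps: [40, 59, 94, 92, 64, 81, 65, 77]


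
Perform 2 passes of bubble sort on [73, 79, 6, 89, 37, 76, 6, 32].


Initial: [73, 79, 6, 89, 37, 76, 6, 32]
Pass 1: [73, 6, 79, 37, 76, 6, 32, 89] (5 swaps)
Pass 2: [6, 73, 37, 76, 6, 32, 79, 89] (5 swaps)

After 2 passes: [6, 73, 37, 76, 6, 32, 79, 89]


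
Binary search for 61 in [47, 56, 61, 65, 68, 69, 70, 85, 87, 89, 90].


Step 1: lo=0, hi=10, mid=5, val=69
Step 2: lo=0, hi=4, mid=2, val=61

Found at index 2


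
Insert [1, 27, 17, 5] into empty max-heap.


Insert 1: [1]
Insert 27: [27, 1]
Insert 17: [27, 1, 17]
Insert 5: [27, 5, 17, 1]

Final heap: [27, 5, 17, 1]


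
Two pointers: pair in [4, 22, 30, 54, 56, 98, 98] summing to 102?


lo=0(4)+hi=6(98)=102

Yes: 4+98=102


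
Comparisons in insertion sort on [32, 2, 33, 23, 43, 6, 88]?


Algorithm: insertion sort
Input: [32, 2, 33, 23, 43, 6, 88]
Sorted: [2, 6, 23, 32, 33, 43, 88]

12


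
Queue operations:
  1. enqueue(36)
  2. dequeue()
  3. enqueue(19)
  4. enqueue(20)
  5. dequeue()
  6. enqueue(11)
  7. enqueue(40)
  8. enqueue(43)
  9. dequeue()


enqueue(36) -> [36]
dequeue()->36, []
enqueue(19) -> [19]
enqueue(20) -> [19, 20]
dequeue()->19, [20]
enqueue(11) -> [20, 11]
enqueue(40) -> [20, 11, 40]
enqueue(43) -> [20, 11, 40, 43]
dequeue()->20, [11, 40, 43]

Final queue: [11, 40, 43]


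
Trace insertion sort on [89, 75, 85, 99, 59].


Initial: [89, 75, 85, 99, 59]
Insert 75: [75, 89, 85, 99, 59]
Insert 85: [75, 85, 89, 99, 59]
Insert 99: [75, 85, 89, 99, 59]
Insert 59: [59, 75, 85, 89, 99]

Sorted: [59, 75, 85, 89, 99]


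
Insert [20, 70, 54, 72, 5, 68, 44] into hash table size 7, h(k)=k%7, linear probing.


Insert 20: h=6 -> slot 6
Insert 70: h=0 -> slot 0
Insert 54: h=5 -> slot 5
Insert 72: h=2 -> slot 2
Insert 5: h=5, 3 probes -> slot 1
Insert 68: h=5, 5 probes -> slot 3
Insert 44: h=2, 2 probes -> slot 4

Table: [70, 5, 72, 68, 44, 54, 20]


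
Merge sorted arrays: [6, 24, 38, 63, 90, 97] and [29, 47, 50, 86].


Take 6 from A
Take 24 from A
Take 29 from B
Take 38 from A
Take 47 from B
Take 50 from B
Take 63 from A
Take 86 from B

Merged: [6, 24, 29, 38, 47, 50, 63, 86, 90, 97]


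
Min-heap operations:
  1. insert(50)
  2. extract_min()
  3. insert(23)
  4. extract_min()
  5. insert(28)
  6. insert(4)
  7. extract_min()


insert(50) -> [50]
extract_min()->50, []
insert(23) -> [23]
extract_min()->23, []
insert(28) -> [28]
insert(4) -> [4, 28]
extract_min()->4, [28]

Final heap: [28]


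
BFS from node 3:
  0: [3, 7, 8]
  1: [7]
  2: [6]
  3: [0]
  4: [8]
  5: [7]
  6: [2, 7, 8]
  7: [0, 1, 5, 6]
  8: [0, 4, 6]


Visit 3, enqueue [0]
Visit 0, enqueue [7, 8]
Visit 7, enqueue [1, 5, 6]
Visit 8, enqueue [4]
Visit 1, enqueue []
Visit 5, enqueue []
Visit 6, enqueue [2]
Visit 4, enqueue []
Visit 2, enqueue []

BFS order: [3, 0, 7, 8, 1, 5, 6, 4, 2]


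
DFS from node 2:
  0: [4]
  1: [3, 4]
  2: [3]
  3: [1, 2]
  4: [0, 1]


Visit 2, push [3]
Visit 3, push [1]
Visit 1, push [4]
Visit 4, push [0]
Visit 0, push []

DFS order: [2, 3, 1, 4, 0]


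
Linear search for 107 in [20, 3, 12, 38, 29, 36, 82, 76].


i=0: 20!=107
i=1: 3!=107
i=2: 12!=107
i=3: 38!=107
i=4: 29!=107
i=5: 36!=107
i=6: 82!=107
i=7: 76!=107

Not found, 8 comps


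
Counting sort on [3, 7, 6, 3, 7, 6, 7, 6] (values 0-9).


Input: [3, 7, 6, 3, 7, 6, 7, 6]
Counts: [0, 0, 0, 2, 0, 0, 3, 3, 0, 0]

Sorted: [3, 3, 6, 6, 6, 7, 7, 7]
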